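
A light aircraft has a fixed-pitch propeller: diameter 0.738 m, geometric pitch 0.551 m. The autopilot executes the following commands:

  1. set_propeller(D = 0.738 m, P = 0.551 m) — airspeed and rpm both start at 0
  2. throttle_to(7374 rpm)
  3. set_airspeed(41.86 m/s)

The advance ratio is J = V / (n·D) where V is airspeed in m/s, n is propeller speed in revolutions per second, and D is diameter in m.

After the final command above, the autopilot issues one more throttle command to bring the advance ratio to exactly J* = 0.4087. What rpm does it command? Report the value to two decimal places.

rpm = 8327.02

set_propeller: D = 0.738 m, P = 0.551 m (p = P/D = 0.746612); state ← (V=0, rpm=0)
throttle_to(7374): rpm ← 7374
set_airspeed(41.86): V ← 41.86 m/s
final state: V = 41.86 m/s, rpm = 7374 → n = rpm/60 = 122.900000 rev/s
target J* = 0.4087; solve J* = V/(n·D) for n: n = V/(J*·D) = 41.86/(0.4087 × 0.738) = 138.783624 rev/s
rpm = 60·n = 8327.017452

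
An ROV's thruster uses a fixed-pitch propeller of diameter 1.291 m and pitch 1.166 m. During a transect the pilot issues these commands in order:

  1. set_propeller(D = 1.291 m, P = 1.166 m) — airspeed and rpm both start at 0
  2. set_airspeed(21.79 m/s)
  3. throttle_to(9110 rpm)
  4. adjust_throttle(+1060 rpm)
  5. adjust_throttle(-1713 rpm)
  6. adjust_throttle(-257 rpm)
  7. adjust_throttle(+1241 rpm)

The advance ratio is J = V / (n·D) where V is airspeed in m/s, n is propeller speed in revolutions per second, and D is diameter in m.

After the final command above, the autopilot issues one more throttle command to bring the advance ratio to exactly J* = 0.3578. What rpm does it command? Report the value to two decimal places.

set_propeller: D = 1.291 m, P = 1.166 m (p = P/D = 0.903176); state ← (V=0, rpm=0)
set_airspeed(21.79): V ← 21.79 m/s
throttle_to(9110): rpm ← 9110
adjust_throttle(+1060): rpm ← 9110 +1060 = 10170
adjust_throttle(-1713): rpm ← 10170 -1713 = 8457
adjust_throttle(-257): rpm ← 8457 -257 = 8200
adjust_throttle(+1241): rpm ← 8200 +1241 = 9441
final state: V = 21.79 m/s, rpm = 9441 → n = rpm/60 = 157.350000 rev/s
target J* = 0.3578; solve J* = V/(n·D) for n: n = V/(J*·D) = 21.79/(0.3578 × 1.291) = 47.172691 rev/s
rpm = 60·n = 2830.361461

rpm = 2830.36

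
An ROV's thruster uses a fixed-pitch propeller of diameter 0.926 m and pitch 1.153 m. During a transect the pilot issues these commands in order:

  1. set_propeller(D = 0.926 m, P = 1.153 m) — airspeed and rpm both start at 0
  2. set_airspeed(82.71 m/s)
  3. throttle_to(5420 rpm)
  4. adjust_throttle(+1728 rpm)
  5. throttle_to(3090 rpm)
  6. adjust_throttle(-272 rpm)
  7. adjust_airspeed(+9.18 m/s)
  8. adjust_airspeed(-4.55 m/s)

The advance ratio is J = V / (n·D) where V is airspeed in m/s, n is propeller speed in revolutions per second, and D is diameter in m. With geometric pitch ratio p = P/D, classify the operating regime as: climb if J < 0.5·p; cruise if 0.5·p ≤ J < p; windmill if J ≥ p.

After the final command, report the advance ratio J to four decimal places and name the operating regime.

J = 2.0082, regime = windmill

set_propeller: D = 0.926 m, P = 1.153 m (p = P/D = 1.245140); state ← (V=0, rpm=0)
set_airspeed(82.71): V ← 82.71 m/s
throttle_to(5420): rpm ← 5420
adjust_throttle(+1728): rpm ← 5420 +1728 = 7148
throttle_to(3090): rpm ← 3090
adjust_throttle(-272): rpm ← 3090 -272 = 2818
adjust_airspeed(+9.18): V ← 82.71 +9.18 = 91.89 m/s
adjust_airspeed(-4.55): V ← 91.89 -4.55 = 87.34 m/s
final state: V = 87.34 m/s, rpm = 2818 → n = rpm/60 = 46.966667 rev/s
J = V / (n·D) = 87.34 / (46.966667 × 0.926) = 2.008225
regime bands: climb J<0.6226 | cruise [0.6226, 1.2451) | windmill J≥1.2451
J = 2.0082 → windmill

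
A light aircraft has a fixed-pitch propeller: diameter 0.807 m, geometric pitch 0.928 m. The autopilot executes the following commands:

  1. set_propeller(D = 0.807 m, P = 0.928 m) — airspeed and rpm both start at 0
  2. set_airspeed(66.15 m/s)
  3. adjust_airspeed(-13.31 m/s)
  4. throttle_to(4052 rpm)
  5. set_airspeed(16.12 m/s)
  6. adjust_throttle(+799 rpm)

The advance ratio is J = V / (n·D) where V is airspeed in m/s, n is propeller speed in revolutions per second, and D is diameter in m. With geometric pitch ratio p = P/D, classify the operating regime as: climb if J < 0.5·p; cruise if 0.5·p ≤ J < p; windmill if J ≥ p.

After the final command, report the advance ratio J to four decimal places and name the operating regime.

J = 0.2471, regime = climb

set_propeller: D = 0.807 m, P = 0.928 m (p = P/D = 1.149938); state ← (V=0, rpm=0)
set_airspeed(66.15): V ← 66.15 m/s
adjust_airspeed(-13.31): V ← 66.15 -13.31 = 52.84 m/s
throttle_to(4052): rpm ← 4052
set_airspeed(16.12): V ← 16.12 m/s
adjust_throttle(+799): rpm ← 4052 +799 = 4851
final state: V = 16.12 m/s, rpm = 4851 → n = rpm/60 = 80.850000 rev/s
J = V / (n·D) = 16.12 / (80.850000 × 0.807) = 0.247065
regime bands: climb J<0.5750 | cruise [0.5750, 1.1499) | windmill J≥1.1499
J = 0.2471 → climb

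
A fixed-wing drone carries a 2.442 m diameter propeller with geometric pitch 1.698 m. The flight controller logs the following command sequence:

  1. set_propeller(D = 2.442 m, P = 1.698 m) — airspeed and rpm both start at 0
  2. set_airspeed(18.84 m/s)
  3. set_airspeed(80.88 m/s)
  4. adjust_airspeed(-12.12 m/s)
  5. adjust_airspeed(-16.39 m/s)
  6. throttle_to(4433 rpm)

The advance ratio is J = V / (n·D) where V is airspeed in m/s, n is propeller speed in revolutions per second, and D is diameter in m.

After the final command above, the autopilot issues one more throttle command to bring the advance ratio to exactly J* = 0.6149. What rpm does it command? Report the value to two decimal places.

set_propeller: D = 2.442 m, P = 1.698 m (p = P/D = 0.695332); state ← (V=0, rpm=0)
set_airspeed(18.84): V ← 18.84 m/s
set_airspeed(80.88): V ← 80.88 m/s
adjust_airspeed(-12.12): V ← 80.88 -12.12 = 68.76 m/s
adjust_airspeed(-16.39): V ← 68.76 -16.39 = 52.37 m/s
throttle_to(4433): rpm ← 4433
final state: V = 52.37 m/s, rpm = 4433 → n = rpm/60 = 73.883333 rev/s
target J* = 0.6149; solve J* = V/(n·D) for n: n = V/(J*·D) = 52.37/(0.6149 × 2.442) = 34.876462 rev/s
rpm = 60·n = 2092.587716

rpm = 2092.59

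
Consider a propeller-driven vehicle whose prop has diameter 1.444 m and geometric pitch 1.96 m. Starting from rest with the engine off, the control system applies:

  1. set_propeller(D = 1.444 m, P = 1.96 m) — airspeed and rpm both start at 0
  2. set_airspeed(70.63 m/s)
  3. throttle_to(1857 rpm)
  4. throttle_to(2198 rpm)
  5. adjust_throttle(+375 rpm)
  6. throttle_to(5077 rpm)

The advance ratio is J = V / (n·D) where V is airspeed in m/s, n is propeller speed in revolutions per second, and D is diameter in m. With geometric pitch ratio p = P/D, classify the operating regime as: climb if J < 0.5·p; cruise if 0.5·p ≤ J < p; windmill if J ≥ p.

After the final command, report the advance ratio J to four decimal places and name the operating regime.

set_propeller: D = 1.444 m, P = 1.96 m (p = P/D = 1.357341); state ← (V=0, rpm=0)
set_airspeed(70.63): V ← 70.63 m/s
throttle_to(1857): rpm ← 1857
throttle_to(2198): rpm ← 2198
adjust_throttle(+375): rpm ← 2198 +375 = 2573
throttle_to(5077): rpm ← 5077
final state: V = 70.63 m/s, rpm = 5077 → n = rpm/60 = 84.616667 rev/s
J = V / (n·D) = 70.63 / (84.616667 × 1.444) = 0.578051
regime bands: climb J<0.6787 | cruise [0.6787, 1.3573) | windmill J≥1.3573
J = 0.5781 → climb

J = 0.5781, regime = climb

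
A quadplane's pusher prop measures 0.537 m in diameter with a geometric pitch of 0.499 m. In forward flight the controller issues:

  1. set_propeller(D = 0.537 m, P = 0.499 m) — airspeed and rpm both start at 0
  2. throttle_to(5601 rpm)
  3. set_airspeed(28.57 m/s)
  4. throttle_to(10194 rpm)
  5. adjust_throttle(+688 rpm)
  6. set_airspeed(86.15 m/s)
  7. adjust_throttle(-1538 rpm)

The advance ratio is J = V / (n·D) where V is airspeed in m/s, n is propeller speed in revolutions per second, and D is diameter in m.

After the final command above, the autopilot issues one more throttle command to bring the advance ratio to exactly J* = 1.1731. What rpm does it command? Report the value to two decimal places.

rpm = 8205.35

set_propeller: D = 0.537 m, P = 0.499 m (p = P/D = 0.929236); state ← (V=0, rpm=0)
throttle_to(5601): rpm ← 5601
set_airspeed(28.57): V ← 28.57 m/s
throttle_to(10194): rpm ← 10194
adjust_throttle(+688): rpm ← 10194 +688 = 10882
set_airspeed(86.15): V ← 86.15 m/s
adjust_throttle(-1538): rpm ← 10882 -1538 = 9344
final state: V = 86.15 m/s, rpm = 9344 → n = rpm/60 = 155.733333 rev/s
target J* = 1.1731; solve J* = V/(n·D) for n: n = V/(J*·D) = 86.15/(1.1731 × 0.537) = 136.755865 rev/s
rpm = 60·n = 8205.351909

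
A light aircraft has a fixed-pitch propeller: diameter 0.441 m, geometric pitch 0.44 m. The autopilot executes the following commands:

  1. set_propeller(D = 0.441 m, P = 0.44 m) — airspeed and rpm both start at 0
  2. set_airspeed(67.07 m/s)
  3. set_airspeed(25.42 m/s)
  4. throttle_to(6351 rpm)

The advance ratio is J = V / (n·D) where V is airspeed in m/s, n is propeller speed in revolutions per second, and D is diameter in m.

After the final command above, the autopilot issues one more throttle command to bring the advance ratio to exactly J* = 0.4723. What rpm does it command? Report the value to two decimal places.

set_propeller: D = 0.441 m, P = 0.44 m (p = P/D = 0.997732); state ← (V=0, rpm=0)
set_airspeed(67.07): V ← 67.07 m/s
set_airspeed(25.42): V ← 25.42 m/s
throttle_to(6351): rpm ← 6351
final state: V = 25.42 m/s, rpm = 6351 → n = rpm/60 = 105.850000 rev/s
target J* = 0.4723; solve J* = V/(n·D) for n: n = V/(J*·D) = 25.42/(0.4723 × 0.441) = 122.044724 rev/s
rpm = 60·n = 7322.683467

rpm = 7322.68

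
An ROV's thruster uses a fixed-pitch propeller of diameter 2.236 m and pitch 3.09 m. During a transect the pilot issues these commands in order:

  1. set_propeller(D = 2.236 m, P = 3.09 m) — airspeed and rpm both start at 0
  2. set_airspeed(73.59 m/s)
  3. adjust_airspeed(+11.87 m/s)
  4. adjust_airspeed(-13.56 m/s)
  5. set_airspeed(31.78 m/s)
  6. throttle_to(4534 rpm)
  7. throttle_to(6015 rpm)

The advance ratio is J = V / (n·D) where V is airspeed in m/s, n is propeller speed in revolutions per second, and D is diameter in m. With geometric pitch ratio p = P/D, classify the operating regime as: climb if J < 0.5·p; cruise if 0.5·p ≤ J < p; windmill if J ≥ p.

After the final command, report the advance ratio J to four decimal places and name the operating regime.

set_propeller: D = 2.236 m, P = 3.09 m (p = P/D = 1.381932); state ← (V=0, rpm=0)
set_airspeed(73.59): V ← 73.59 m/s
adjust_airspeed(+11.87): V ← 73.59 +11.87 = 85.46 m/s
adjust_airspeed(-13.56): V ← 85.46 -13.56 = 71.9 m/s
set_airspeed(31.78): V ← 31.78 m/s
throttle_to(4534): rpm ← 4534
throttle_to(6015): rpm ← 6015
final state: V = 31.78 m/s, rpm = 6015 → n = rpm/60 = 100.250000 rev/s
J = V / (n·D) = 31.78 / (100.250000 × 2.236) = 0.141774
regime bands: climb J<0.6910 | cruise [0.6910, 1.3819) | windmill J≥1.3819
J = 0.1418 → climb

J = 0.1418, regime = climb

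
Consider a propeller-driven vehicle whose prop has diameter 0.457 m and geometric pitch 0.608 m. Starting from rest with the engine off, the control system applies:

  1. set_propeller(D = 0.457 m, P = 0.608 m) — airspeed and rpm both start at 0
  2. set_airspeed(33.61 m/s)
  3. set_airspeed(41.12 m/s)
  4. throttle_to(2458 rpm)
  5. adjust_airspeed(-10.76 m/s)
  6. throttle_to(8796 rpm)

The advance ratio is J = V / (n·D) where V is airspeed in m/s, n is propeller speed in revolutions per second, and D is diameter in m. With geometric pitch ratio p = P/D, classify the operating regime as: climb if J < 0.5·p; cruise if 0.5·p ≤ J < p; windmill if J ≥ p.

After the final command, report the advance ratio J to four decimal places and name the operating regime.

set_propeller: D = 0.457 m, P = 0.608 m (p = P/D = 1.330416); state ← (V=0, rpm=0)
set_airspeed(33.61): V ← 33.61 m/s
set_airspeed(41.12): V ← 41.12 m/s
throttle_to(2458): rpm ← 2458
adjust_airspeed(-10.76): V ← 41.12 -10.76 = 30.36 m/s
throttle_to(8796): rpm ← 8796
final state: V = 30.36 m/s, rpm = 8796 → n = rpm/60 = 146.600000 rev/s
J = V / (n·D) = 30.36 / (146.600000 × 0.457) = 0.453160
regime bands: climb J<0.6652 | cruise [0.6652, 1.3304) | windmill J≥1.3304
J = 0.4532 → climb

J = 0.4532, regime = climb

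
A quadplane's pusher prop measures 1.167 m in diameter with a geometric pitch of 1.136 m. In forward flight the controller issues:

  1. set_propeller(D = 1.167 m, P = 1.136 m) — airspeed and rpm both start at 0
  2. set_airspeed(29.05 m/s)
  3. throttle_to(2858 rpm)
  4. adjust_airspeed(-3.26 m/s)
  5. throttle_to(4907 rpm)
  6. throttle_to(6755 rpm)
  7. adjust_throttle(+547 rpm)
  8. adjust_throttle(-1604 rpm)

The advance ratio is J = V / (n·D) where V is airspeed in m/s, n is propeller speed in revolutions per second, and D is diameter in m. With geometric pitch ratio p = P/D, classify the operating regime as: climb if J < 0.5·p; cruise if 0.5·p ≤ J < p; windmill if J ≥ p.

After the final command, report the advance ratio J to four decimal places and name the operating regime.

J = 0.2327, regime = climb

set_propeller: D = 1.167 m, P = 1.136 m (p = P/D = 0.973436); state ← (V=0, rpm=0)
set_airspeed(29.05): V ← 29.05 m/s
throttle_to(2858): rpm ← 2858
adjust_airspeed(-3.26): V ← 29.05 -3.26 = 25.79 m/s
throttle_to(4907): rpm ← 4907
throttle_to(6755): rpm ← 6755
adjust_throttle(+547): rpm ← 6755 +547 = 7302
adjust_throttle(-1604): rpm ← 7302 -1604 = 5698
final state: V = 25.79 m/s, rpm = 5698 → n = rpm/60 = 94.966667 rev/s
J = V / (n·D) = 25.79 / (94.966667 × 1.167) = 0.232707
regime bands: climb J<0.4867 | cruise [0.4867, 0.9734) | windmill J≥0.9734
J = 0.2327 → climb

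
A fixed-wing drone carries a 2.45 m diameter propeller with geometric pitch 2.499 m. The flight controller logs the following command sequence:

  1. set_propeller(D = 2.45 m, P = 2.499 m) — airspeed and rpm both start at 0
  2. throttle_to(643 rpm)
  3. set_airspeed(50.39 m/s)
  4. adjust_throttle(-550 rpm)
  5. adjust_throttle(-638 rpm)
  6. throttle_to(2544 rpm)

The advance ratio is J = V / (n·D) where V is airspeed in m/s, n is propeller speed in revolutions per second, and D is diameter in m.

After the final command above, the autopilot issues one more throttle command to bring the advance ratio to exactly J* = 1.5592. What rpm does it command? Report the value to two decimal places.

rpm = 791.46

set_propeller: D = 2.45 m, P = 2.499 m (p = P/D = 1.020000); state ← (V=0, rpm=0)
throttle_to(643): rpm ← 643
set_airspeed(50.39): V ← 50.39 m/s
adjust_throttle(-550): rpm ← 643 -550 = 93
adjust_throttle(-638): rpm ← 93 -638 = -545
throttle_to(2544): rpm ← 2544
final state: V = 50.39 m/s, rpm = 2544 → n = rpm/60 = 42.400000 rev/s
target J* = 1.5592; solve J* = V/(n·D) for n: n = V/(J*·D) = 50.39/(1.5592 × 2.45) = 13.190961 rev/s
rpm = 60·n = 791.457681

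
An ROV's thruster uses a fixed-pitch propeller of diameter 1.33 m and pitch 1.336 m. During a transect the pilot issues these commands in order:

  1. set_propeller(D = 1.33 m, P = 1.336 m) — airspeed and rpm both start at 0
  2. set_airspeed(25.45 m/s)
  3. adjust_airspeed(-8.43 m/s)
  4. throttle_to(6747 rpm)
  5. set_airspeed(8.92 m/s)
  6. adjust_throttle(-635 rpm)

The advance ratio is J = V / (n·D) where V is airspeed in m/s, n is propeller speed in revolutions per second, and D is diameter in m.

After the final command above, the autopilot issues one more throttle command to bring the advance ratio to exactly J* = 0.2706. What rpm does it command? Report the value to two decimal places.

rpm = 1487.09

set_propeller: D = 1.33 m, P = 1.336 m (p = P/D = 1.004511); state ← (V=0, rpm=0)
set_airspeed(25.45): V ← 25.45 m/s
adjust_airspeed(-8.43): V ← 25.45 -8.43 = 17.02 m/s
throttle_to(6747): rpm ← 6747
set_airspeed(8.92): V ← 8.92 m/s
adjust_throttle(-635): rpm ← 6747 -635 = 6112
final state: V = 8.92 m/s, rpm = 6112 → n = rpm/60 = 101.866667 rev/s
target J* = 0.2706; solve J* = V/(n·D) for n: n = V/(J*·D) = 8.92/(0.2706 × 1.33) = 24.784800 rev/s
rpm = 60·n = 1487.088008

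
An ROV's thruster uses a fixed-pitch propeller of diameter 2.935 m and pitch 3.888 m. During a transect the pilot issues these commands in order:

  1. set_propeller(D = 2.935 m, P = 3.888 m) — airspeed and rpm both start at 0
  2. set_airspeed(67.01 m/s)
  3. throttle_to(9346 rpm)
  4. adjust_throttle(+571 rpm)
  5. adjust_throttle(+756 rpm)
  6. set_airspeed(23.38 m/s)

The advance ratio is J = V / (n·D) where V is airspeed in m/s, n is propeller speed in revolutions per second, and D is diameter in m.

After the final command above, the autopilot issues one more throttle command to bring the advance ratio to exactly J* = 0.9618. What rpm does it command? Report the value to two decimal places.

set_propeller: D = 2.935 m, P = 3.888 m (p = P/D = 1.324702); state ← (V=0, rpm=0)
set_airspeed(67.01): V ← 67.01 m/s
throttle_to(9346): rpm ← 9346
adjust_throttle(+571): rpm ← 9346 +571 = 9917
adjust_throttle(+756): rpm ← 9917 +756 = 10673
set_airspeed(23.38): V ← 23.38 m/s
final state: V = 23.38 m/s, rpm = 10673 → n = rpm/60 = 177.883333 rev/s
target J* = 0.9618; solve J* = V/(n·D) for n: n = V/(J*·D) = 23.38/(0.9618 × 2.935) = 8.282313 rev/s
rpm = 60·n = 496.938768

rpm = 496.94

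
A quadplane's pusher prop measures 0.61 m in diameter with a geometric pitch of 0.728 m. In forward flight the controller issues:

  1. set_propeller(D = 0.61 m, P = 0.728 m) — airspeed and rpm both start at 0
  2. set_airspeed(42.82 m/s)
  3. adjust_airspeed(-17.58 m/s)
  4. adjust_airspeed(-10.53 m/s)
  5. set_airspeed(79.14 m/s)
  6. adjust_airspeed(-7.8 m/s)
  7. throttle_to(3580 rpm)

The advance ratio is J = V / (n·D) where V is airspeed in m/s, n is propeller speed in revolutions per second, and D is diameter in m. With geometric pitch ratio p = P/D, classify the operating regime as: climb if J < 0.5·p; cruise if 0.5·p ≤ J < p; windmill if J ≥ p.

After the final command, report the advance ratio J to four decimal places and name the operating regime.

J = 1.9601, regime = windmill

set_propeller: D = 0.61 m, P = 0.728 m (p = P/D = 1.193443); state ← (V=0, rpm=0)
set_airspeed(42.82): V ← 42.82 m/s
adjust_airspeed(-17.58): V ← 42.82 -17.58 = 25.24 m/s
adjust_airspeed(-10.53): V ← 25.24 -10.53 = 14.71 m/s
set_airspeed(79.14): V ← 79.14 m/s
adjust_airspeed(-7.8): V ← 79.14 -7.8 = 71.34 m/s
throttle_to(3580): rpm ← 3580
final state: V = 71.34 m/s, rpm = 3580 → n = rpm/60 = 59.666667 rev/s
J = V / (n·D) = 71.34 / (59.666667 × 0.61) = 1.960070
regime bands: climb J<0.5967 | cruise [0.5967, 1.1934) | windmill J≥1.1934
J = 1.9601 → windmill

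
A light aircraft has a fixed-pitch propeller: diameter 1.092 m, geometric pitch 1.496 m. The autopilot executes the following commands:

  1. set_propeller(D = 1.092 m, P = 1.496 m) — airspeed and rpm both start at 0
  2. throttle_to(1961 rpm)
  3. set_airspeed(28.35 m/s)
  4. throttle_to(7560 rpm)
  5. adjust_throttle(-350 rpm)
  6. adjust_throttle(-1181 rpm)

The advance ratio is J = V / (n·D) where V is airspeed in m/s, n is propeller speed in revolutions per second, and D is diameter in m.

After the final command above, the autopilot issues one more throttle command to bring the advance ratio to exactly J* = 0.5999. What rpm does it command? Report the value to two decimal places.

set_propeller: D = 1.092 m, P = 1.496 m (p = P/D = 1.369963); state ← (V=0, rpm=0)
throttle_to(1961): rpm ← 1961
set_airspeed(28.35): V ← 28.35 m/s
throttle_to(7560): rpm ← 7560
adjust_throttle(-350): rpm ← 7560 -350 = 7210
adjust_throttle(-1181): rpm ← 7210 -1181 = 6029
final state: V = 28.35 m/s, rpm = 6029 → n = rpm/60 = 100.483333 rev/s
target J* = 0.5999; solve J* = V/(n·D) for n: n = V/(J*·D) = 28.35/(0.5999 × 1.092) = 43.276444 rev/s
rpm = 60·n = 2596.586611

rpm = 2596.59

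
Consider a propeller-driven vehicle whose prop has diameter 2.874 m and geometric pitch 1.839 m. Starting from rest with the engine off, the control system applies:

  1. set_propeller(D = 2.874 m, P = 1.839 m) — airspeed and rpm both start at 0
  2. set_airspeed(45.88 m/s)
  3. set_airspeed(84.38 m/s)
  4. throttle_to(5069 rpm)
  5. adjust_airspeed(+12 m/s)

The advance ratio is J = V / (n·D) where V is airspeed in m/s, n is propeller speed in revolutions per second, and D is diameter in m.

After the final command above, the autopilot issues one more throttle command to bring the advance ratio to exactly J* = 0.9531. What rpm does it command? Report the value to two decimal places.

rpm = 2111.12

set_propeller: D = 2.874 m, P = 1.839 m (p = P/D = 0.639875); state ← (V=0, rpm=0)
set_airspeed(45.88): V ← 45.88 m/s
set_airspeed(84.38): V ← 84.38 m/s
throttle_to(5069): rpm ← 5069
adjust_airspeed(+12): V ← 84.38 +12 = 96.38 m/s
final state: V = 96.38 m/s, rpm = 5069 → n = rpm/60 = 84.483333 rev/s
target J* = 0.9531; solve J* = V/(n·D) for n: n = V/(J*·D) = 96.38/(0.9531 × 2.874) = 35.185335 rev/s
rpm = 60·n = 2111.120092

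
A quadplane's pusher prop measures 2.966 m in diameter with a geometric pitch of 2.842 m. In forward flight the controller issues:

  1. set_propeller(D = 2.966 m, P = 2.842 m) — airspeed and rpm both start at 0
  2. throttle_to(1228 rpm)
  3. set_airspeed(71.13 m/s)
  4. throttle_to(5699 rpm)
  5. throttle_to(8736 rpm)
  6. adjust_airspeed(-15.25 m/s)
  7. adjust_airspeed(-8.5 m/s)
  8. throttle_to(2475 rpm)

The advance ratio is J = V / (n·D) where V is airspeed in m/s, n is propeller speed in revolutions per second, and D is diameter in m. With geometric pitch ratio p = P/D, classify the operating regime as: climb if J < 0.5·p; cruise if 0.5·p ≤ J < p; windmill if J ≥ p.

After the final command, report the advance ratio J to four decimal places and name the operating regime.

J = 0.3873, regime = climb

set_propeller: D = 2.966 m, P = 2.842 m (p = P/D = 0.958193); state ← (V=0, rpm=0)
throttle_to(1228): rpm ← 1228
set_airspeed(71.13): V ← 71.13 m/s
throttle_to(5699): rpm ← 5699
throttle_to(8736): rpm ← 8736
adjust_airspeed(-15.25): V ← 71.13 -15.25 = 55.88 m/s
adjust_airspeed(-8.5): V ← 55.88 -8.5 = 47.38 m/s
throttle_to(2475): rpm ← 2475
final state: V = 47.38 m/s, rpm = 2475 → n = rpm/60 = 41.250000 rev/s
J = V / (n·D) = 47.38 / (41.250000 × 2.966) = 0.387258
regime bands: climb J<0.4791 | cruise [0.4791, 0.9582) | windmill J≥0.9582
J = 0.3873 → climb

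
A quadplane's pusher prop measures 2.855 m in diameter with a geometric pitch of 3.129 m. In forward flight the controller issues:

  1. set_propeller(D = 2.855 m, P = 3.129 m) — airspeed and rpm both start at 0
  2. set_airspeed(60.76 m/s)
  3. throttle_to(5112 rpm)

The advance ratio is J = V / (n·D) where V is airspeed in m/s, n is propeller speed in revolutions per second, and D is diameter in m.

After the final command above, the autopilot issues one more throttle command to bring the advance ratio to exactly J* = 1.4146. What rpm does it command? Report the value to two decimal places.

rpm = 902.67

set_propeller: D = 2.855 m, P = 3.129 m (p = P/D = 1.095972); state ← (V=0, rpm=0)
set_airspeed(60.76): V ← 60.76 m/s
throttle_to(5112): rpm ← 5112
final state: V = 60.76 m/s, rpm = 5112 → n = rpm/60 = 85.200000 rev/s
target J* = 1.4146; solve J* = V/(n·D) for n: n = V/(J*·D) = 60.76/(1.4146 × 2.855) = 15.044508 rev/s
rpm = 60·n = 902.670499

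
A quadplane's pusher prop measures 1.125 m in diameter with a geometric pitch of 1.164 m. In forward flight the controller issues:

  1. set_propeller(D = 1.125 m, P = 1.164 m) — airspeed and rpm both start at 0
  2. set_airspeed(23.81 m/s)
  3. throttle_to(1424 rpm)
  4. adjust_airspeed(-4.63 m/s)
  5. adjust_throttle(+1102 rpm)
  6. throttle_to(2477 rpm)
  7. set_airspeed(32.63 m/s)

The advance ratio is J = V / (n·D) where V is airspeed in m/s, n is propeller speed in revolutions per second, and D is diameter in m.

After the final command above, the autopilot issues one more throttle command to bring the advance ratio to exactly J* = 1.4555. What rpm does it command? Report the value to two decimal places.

set_propeller: D = 1.125 m, P = 1.164 m (p = P/D = 1.034667); state ← (V=0, rpm=0)
set_airspeed(23.81): V ← 23.81 m/s
throttle_to(1424): rpm ← 1424
adjust_airspeed(-4.63): V ← 23.81 -4.63 = 19.18 m/s
adjust_throttle(+1102): rpm ← 1424 +1102 = 2526
throttle_to(2477): rpm ← 2477
set_airspeed(32.63): V ← 32.63 m/s
final state: V = 32.63 m/s, rpm = 2477 → n = rpm/60 = 41.283333 rev/s
target J* = 1.4555; solve J* = V/(n·D) for n: n = V/(J*·D) = 32.63/(1.4555 × 1.125) = 19.927478 rev/s
rpm = 60·n = 1195.648689

rpm = 1195.65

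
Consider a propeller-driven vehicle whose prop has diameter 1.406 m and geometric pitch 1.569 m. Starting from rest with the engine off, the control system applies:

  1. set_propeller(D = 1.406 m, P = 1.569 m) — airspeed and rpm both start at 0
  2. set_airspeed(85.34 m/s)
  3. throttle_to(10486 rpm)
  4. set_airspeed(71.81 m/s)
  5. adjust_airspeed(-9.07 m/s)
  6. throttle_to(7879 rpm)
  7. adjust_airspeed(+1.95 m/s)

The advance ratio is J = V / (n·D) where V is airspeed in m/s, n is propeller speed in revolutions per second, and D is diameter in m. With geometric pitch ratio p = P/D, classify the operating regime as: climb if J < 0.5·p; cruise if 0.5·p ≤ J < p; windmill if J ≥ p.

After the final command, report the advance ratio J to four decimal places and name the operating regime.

set_propeller: D = 1.406 m, P = 1.569 m (p = P/D = 1.115932); state ← (V=0, rpm=0)
set_airspeed(85.34): V ← 85.34 m/s
throttle_to(10486): rpm ← 10486
set_airspeed(71.81): V ← 71.81 m/s
adjust_airspeed(-9.07): V ← 71.81 -9.07 = 62.74 m/s
throttle_to(7879): rpm ← 7879
adjust_airspeed(+1.95): V ← 62.74 +1.95 = 64.69 m/s
final state: V = 64.69 m/s, rpm = 7879 → n = rpm/60 = 131.316667 rev/s
J = V / (n·D) = 64.69 / (131.316667 × 1.406) = 0.350374
regime bands: climb J<0.5580 | cruise [0.5580, 1.1159) | windmill J≥1.1159
J = 0.3504 → climb

J = 0.3504, regime = climb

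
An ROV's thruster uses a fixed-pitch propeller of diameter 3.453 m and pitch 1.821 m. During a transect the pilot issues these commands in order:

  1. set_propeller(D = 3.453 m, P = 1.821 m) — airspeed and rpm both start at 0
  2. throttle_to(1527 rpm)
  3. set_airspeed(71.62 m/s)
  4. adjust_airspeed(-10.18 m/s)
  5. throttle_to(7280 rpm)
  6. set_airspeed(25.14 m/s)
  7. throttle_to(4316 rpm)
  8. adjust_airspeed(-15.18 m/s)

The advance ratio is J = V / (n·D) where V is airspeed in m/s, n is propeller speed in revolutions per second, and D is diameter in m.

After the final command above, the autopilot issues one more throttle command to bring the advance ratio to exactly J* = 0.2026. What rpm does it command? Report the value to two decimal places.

set_propeller: D = 3.453 m, P = 1.821 m (p = P/D = 0.527368); state ← (V=0, rpm=0)
throttle_to(1527): rpm ← 1527
set_airspeed(71.62): V ← 71.62 m/s
adjust_airspeed(-10.18): V ← 71.62 -10.18 = 61.44 m/s
throttle_to(7280): rpm ← 7280
set_airspeed(25.14): V ← 25.14 m/s
throttle_to(4316): rpm ← 4316
adjust_airspeed(-15.18): V ← 25.14 -15.18 = 9.96 m/s
final state: V = 9.96 m/s, rpm = 4316 → n = rpm/60 = 71.933333 rev/s
target J* = 0.2026; solve J* = V/(n·D) for n: n = V/(J*·D) = 9.96/(0.2026 × 3.453) = 14.237158 rev/s
rpm = 60·n = 854.229508

rpm = 854.23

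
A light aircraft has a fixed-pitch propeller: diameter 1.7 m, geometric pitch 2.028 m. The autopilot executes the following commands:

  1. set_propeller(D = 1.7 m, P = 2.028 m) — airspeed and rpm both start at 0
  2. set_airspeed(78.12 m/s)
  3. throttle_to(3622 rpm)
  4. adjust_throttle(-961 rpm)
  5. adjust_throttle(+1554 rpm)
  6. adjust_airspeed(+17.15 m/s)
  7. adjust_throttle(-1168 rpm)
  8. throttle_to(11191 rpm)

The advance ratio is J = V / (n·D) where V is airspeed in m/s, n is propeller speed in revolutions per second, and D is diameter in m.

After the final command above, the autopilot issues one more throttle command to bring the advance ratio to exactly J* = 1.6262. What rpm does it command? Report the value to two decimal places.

set_propeller: D = 1.7 m, P = 2.028 m (p = P/D = 1.192941); state ← (V=0, rpm=0)
set_airspeed(78.12): V ← 78.12 m/s
throttle_to(3622): rpm ← 3622
adjust_throttle(-961): rpm ← 3622 -961 = 2661
adjust_throttle(+1554): rpm ← 2661 +1554 = 4215
adjust_airspeed(+17.15): V ← 78.12 +17.15 = 95.27 m/s
adjust_throttle(-1168): rpm ← 4215 -1168 = 3047
throttle_to(11191): rpm ← 11191
final state: V = 95.27 m/s, rpm = 11191 → n = rpm/60 = 186.516667 rev/s
target J* = 1.6262; solve J* = V/(n·D) for n: n = V/(J*·D) = 95.27/(1.6262 × 1.7) = 34.461429 rev/s
rpm = 60·n = 2067.685763

rpm = 2067.69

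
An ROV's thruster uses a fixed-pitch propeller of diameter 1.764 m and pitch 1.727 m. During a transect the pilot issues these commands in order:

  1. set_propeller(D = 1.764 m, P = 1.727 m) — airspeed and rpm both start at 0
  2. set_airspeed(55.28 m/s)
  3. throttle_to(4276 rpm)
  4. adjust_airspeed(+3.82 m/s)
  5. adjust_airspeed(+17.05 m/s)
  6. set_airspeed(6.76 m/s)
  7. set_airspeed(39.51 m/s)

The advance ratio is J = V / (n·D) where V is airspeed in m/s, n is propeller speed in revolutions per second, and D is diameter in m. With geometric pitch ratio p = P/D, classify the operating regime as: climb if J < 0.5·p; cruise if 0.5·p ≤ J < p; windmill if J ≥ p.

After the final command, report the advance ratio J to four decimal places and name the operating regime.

set_propeller: D = 1.764 m, P = 1.727 m (p = P/D = 0.979025); state ← (V=0, rpm=0)
set_airspeed(55.28): V ← 55.28 m/s
throttle_to(4276): rpm ← 4276
adjust_airspeed(+3.82): V ← 55.28 +3.82 = 59.1 m/s
adjust_airspeed(+17.05): V ← 59.1 +17.05 = 76.15 m/s
set_airspeed(6.76): V ← 6.76 m/s
set_airspeed(39.51): V ← 39.51 m/s
final state: V = 39.51 m/s, rpm = 4276 → n = rpm/60 = 71.266667 rev/s
J = V / (n·D) = 39.51 / (71.266667 × 1.764) = 0.314284
regime bands: climb J<0.4895 | cruise [0.4895, 0.9790) | windmill J≥0.9790
J = 0.3143 → climb

J = 0.3143, regime = climb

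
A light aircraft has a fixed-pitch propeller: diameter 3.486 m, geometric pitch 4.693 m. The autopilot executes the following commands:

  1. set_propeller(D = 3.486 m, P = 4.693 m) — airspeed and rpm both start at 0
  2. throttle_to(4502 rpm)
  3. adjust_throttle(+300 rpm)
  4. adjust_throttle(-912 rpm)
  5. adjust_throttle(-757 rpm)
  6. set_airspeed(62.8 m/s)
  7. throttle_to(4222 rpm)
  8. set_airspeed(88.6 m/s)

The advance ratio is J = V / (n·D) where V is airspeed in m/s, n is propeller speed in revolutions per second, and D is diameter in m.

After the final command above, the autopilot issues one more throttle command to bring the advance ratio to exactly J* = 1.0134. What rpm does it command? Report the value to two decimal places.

set_propeller: D = 3.486 m, P = 4.693 m (p = P/D = 1.346242); state ← (V=0, rpm=0)
throttle_to(4502): rpm ← 4502
adjust_throttle(+300): rpm ← 4502 +300 = 4802
adjust_throttle(-912): rpm ← 4802 -912 = 3890
adjust_throttle(-757): rpm ← 3890 -757 = 3133
set_airspeed(62.8): V ← 62.8 m/s
throttle_to(4222): rpm ← 4222
set_airspeed(88.6): V ← 88.6 m/s
final state: V = 88.6 m/s, rpm = 4222 → n = rpm/60 = 70.366667 rev/s
target J* = 1.0134; solve J* = V/(n·D) for n: n = V/(J*·D) = 88.6/(1.0134 × 3.486) = 25.079879 rev/s
rpm = 60·n = 1504.792748

rpm = 1504.79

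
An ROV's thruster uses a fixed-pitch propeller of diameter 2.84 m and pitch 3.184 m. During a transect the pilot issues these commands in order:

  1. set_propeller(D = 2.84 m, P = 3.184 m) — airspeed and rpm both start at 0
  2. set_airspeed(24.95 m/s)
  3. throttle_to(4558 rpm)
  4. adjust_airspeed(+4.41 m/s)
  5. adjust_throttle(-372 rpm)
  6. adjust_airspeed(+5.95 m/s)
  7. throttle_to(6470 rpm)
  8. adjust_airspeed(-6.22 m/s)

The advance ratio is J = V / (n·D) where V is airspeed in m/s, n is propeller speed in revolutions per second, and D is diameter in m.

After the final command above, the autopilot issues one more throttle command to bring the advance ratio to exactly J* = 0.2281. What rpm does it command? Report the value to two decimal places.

rpm = 2694.33

set_propeller: D = 2.84 m, P = 3.184 m (p = P/D = 1.121127); state ← (V=0, rpm=0)
set_airspeed(24.95): V ← 24.95 m/s
throttle_to(4558): rpm ← 4558
adjust_airspeed(+4.41): V ← 24.95 +4.41 = 29.36 m/s
adjust_throttle(-372): rpm ← 4558 -372 = 4186
adjust_airspeed(+5.95): V ← 29.36 +5.95 = 35.31 m/s
throttle_to(6470): rpm ← 6470
adjust_airspeed(-6.22): V ← 35.31 -6.22 = 29.09 m/s
final state: V = 29.09 m/s, rpm = 6470 → n = rpm/60 = 107.833333 rev/s
target J* = 0.2281; solve J* = V/(n·D) for n: n = V/(J*·D) = 29.09/(0.2281 × 2.84) = 44.905558 rev/s
rpm = 60·n = 2694.333471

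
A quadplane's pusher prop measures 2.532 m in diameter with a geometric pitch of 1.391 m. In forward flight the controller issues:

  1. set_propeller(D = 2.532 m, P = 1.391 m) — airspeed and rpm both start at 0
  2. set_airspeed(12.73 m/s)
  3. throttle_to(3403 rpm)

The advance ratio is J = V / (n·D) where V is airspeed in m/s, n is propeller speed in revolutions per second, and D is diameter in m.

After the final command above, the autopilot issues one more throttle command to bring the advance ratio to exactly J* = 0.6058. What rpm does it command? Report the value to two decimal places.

set_propeller: D = 2.532 m, P = 1.391 m (p = P/D = 0.549368); state ← (V=0, rpm=0)
set_airspeed(12.73): V ← 12.73 m/s
throttle_to(3403): rpm ← 3403
final state: V = 12.73 m/s, rpm = 3403 → n = rpm/60 = 56.716667 rev/s
target J* = 0.6058; solve J* = V/(n·D) for n: n = V/(J*·D) = 12.73/(0.6058 × 2.532) = 8.299185 rev/s
rpm = 60·n = 497.951086

rpm = 497.95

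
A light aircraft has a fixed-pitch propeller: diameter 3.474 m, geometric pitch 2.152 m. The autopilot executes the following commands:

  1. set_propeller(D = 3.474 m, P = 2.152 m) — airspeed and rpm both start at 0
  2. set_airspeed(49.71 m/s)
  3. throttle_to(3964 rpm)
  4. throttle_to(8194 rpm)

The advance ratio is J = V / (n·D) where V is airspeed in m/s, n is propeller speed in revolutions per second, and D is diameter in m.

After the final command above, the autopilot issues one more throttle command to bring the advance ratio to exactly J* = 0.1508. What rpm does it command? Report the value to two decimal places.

rpm = 5693.30

set_propeller: D = 3.474 m, P = 2.152 m (p = P/D = 0.619459); state ← (V=0, rpm=0)
set_airspeed(49.71): V ← 49.71 m/s
throttle_to(3964): rpm ← 3964
throttle_to(8194): rpm ← 8194
final state: V = 49.71 m/s, rpm = 8194 → n = rpm/60 = 136.566667 rev/s
target J* = 0.1508; solve J* = V/(n·D) for n: n = V/(J*·D) = 49.71/(0.1508 × 3.474) = 94.888287 rev/s
rpm = 60·n = 5693.297233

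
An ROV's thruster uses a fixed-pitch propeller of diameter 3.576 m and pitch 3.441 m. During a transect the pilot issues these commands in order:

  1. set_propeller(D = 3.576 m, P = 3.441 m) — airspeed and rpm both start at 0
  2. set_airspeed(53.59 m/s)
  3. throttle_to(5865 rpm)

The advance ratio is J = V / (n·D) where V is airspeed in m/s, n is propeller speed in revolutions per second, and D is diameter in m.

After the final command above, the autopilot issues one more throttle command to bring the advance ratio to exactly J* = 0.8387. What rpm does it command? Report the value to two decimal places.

set_propeller: D = 3.576 m, P = 3.441 m (p = P/D = 0.962248); state ← (V=0, rpm=0)
set_airspeed(53.59): V ← 53.59 m/s
throttle_to(5865): rpm ← 5865
final state: V = 53.59 m/s, rpm = 5865 → n = rpm/60 = 97.750000 rev/s
target J* = 0.8387; solve J* = V/(n·D) for n: n = V/(J*·D) = 53.59/(0.8387 × 3.576) = 17.868151 rev/s
rpm = 60·n = 1072.089035

rpm = 1072.09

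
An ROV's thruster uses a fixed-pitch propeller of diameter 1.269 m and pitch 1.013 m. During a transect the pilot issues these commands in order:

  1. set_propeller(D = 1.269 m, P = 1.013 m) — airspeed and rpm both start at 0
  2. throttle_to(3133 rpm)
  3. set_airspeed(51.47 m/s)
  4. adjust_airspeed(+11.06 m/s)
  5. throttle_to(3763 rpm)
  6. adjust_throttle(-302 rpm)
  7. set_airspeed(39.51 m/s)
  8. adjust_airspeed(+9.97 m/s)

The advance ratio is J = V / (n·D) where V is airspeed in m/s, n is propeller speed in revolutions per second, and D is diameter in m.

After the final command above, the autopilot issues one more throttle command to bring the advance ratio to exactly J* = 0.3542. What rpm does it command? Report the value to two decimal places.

set_propeller: D = 1.269 m, P = 1.013 m (p = P/D = 0.798266); state ← (V=0, rpm=0)
throttle_to(3133): rpm ← 3133
set_airspeed(51.47): V ← 51.47 m/s
adjust_airspeed(+11.06): V ← 51.47 +11.06 = 62.53 m/s
throttle_to(3763): rpm ← 3763
adjust_throttle(-302): rpm ← 3763 -302 = 3461
set_airspeed(39.51): V ← 39.51 m/s
adjust_airspeed(+9.97): V ← 39.51 +9.97 = 49.48 m/s
final state: V = 49.48 m/s, rpm = 3461 → n = rpm/60 = 57.683333 rev/s
target J* = 0.3542; solve J* = V/(n·D) for n: n = V/(J*·D) = 49.48/(0.3542 × 1.269) = 110.082811 rev/s
rpm = 60·n = 6604.968677

rpm = 6604.97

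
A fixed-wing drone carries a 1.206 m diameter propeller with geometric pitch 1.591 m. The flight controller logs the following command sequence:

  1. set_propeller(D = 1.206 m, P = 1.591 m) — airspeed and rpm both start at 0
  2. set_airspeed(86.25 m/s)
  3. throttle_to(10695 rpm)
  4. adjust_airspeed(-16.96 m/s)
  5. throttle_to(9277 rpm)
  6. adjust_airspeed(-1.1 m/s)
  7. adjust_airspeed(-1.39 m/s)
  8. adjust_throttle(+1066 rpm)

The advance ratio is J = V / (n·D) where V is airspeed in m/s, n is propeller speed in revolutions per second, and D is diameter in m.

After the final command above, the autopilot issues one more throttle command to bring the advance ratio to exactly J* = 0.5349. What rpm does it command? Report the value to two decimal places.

rpm = 6213.09

set_propeller: D = 1.206 m, P = 1.591 m (p = P/D = 1.319237); state ← (V=0, rpm=0)
set_airspeed(86.25): V ← 86.25 m/s
throttle_to(10695): rpm ← 10695
adjust_airspeed(-16.96): V ← 86.25 -16.96 = 69.29 m/s
throttle_to(9277): rpm ← 9277
adjust_airspeed(-1.1): V ← 69.29 -1.1 = 68.19 m/s
adjust_airspeed(-1.39): V ← 68.19 -1.39 = 66.8 m/s
adjust_throttle(+1066): rpm ← 9277 +1066 = 10343
final state: V = 66.8 m/s, rpm = 10343 → n = rpm/60 = 172.383333 rev/s
target J* = 0.5349; solve J* = V/(n·D) for n: n = V/(J*·D) = 66.8/(0.5349 × 1.206) = 103.551539 rev/s
rpm = 60·n = 6213.092325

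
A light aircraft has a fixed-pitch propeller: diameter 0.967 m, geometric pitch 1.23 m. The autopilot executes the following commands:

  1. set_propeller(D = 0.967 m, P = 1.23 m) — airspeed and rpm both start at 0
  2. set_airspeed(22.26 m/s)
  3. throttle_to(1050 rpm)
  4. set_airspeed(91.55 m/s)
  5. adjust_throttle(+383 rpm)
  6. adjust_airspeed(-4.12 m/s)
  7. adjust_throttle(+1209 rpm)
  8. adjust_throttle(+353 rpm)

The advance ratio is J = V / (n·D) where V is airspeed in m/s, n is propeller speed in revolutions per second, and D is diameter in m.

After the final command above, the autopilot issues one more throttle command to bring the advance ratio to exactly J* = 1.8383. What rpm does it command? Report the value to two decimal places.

rpm = 2951.00

set_propeller: D = 0.967 m, P = 1.23 m (p = P/D = 1.271975); state ← (V=0, rpm=0)
set_airspeed(22.26): V ← 22.26 m/s
throttle_to(1050): rpm ← 1050
set_airspeed(91.55): V ← 91.55 m/s
adjust_throttle(+383): rpm ← 1050 +383 = 1433
adjust_airspeed(-4.12): V ← 91.55 -4.12 = 87.43 m/s
adjust_throttle(+1209): rpm ← 1433 +1209 = 2642
adjust_throttle(+353): rpm ← 2642 +353 = 2995
final state: V = 87.43 m/s, rpm = 2995 → n = rpm/60 = 49.916667 rev/s
target J* = 1.8383; solve J* = V/(n·D) for n: n = V/(J*·D) = 87.43/(1.8383 × 0.967) = 49.183295 rev/s
rpm = 60·n = 2950.997676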